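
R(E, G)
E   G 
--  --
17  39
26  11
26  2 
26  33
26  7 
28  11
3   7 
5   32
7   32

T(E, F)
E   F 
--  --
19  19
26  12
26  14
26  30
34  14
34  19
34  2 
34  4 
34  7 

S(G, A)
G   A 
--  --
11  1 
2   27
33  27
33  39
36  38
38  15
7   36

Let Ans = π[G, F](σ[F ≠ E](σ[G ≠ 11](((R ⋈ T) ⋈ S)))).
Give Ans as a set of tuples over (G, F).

Joining R and T on E yields {(26, 11, 12), (26, 11, 14), (26, 11, 30), (26, 2, 12), (26, 2, 14), (26, 2, 30), (26, 33, 12), (26, 33, 14), (26, 33, 30), (26, 7, 12), (26, 7, 14), (26, 7, 30)}.
Joining (R ⋈ T) and S on G yields {(26, 11, 12, 1), (26, 11, 14, 1), (26, 11, 30, 1), (26, 2, 12, 27), (26, 2, 14, 27), (26, 2, 30, 27), (26, 33, 12, 27), (26, 33, 12, 39), (26, 33, 14, 27), (26, 33, 14, 39), (26, 33, 30, 27), (26, 33, 30, 39), (26, 7, 12, 36), (26, 7, 14, 36), (26, 7, 30, 36)}.
Filtering on G ≠ 11 leaves {(26, 2, 12, 27), (26, 2, 14, 27), (26, 2, 30, 27), (26, 33, 12, 27), (26, 33, 12, 39), (26, 33, 14, 27), (26, 33, 14, 39), (26, 33, 30, 27), (26, 33, 30, 39), (26, 7, 12, 36), (26, 7, 14, 36), (26, 7, 30, 36)}.
Filtering on F ≠ E leaves {(26, 2, 12, 27), (26, 2, 14, 27), (26, 2, 30, 27), (26, 33, 12, 27), (26, 33, 12, 39), (26, 33, 14, 27), (26, 33, 14, 39), (26, 33, 30, 27), (26, 33, 30, 39), (26, 7, 12, 36), (26, 7, 14, 36), (26, 7, 30, 36)}.
π_{G, F} gives {(2, 12), (2, 14), (2, 30), (33, 12), (33, 14), (33, 30), (7, 12), (7, 14), (7, 30)} (3 duplicate(s) eliminated).

{(2, 12), (2, 14), (2, 30), (33, 12), (33, 14), (33, 30), (7, 12), (7, 14), (7, 30)}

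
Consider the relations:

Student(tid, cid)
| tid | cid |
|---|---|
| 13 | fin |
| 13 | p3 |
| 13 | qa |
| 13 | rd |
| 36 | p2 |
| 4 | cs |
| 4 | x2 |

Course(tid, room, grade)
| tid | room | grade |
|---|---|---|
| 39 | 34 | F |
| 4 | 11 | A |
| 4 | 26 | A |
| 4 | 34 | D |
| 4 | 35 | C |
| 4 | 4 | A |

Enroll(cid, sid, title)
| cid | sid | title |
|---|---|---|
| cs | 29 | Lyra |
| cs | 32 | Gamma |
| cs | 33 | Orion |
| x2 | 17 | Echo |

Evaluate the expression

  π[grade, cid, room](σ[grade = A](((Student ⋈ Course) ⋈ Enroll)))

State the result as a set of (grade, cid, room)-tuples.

{(A, cs, 11), (A, cs, 26), (A, cs, 4), (A, x2, 11), (A, x2, 26), (A, x2, 4)}

Natural join on tid: {(4, cs, 11, A), (4, cs, 26, A), (4, cs, 34, D), (4, cs, 35, C), (4, cs, 4, A), (4, x2, 11, A), (4, x2, 26, A), (4, x2, 34, D), (4, x2, 35, C), (4, x2, 4, A)}
Natural join on cid: {(4, cs, 11, A, 29, Lyra), (4, cs, 11, A, 32, Gamma), (4, cs, 11, A, 33, Orion), (4, cs, 26, A, 29, Lyra), (4, cs, 26, A, 32, Gamma), (4, cs, 26, A, 33, Orion), (4, cs, 34, D, 29, Lyra), (4, cs, 34, D, 32, Gamma), (4, cs, 34, D, 33, Orion), (4, cs, 35, C, 29, Lyra), (4, cs, 35, C, 32, Gamma), (4, cs, 35, C, 33, Orion), (4, cs, 4, A, 29, Lyra), (4, cs, 4, A, 32, Gamma), (4, cs, 4, A, 33, Orion), (4, x2, 11, A, 17, Echo), (4, x2, 26, A, 17, Echo), (4, x2, 34, D, 17, Echo), (4, x2, 35, C, 17, Echo), (4, x2, 4, A, 17, Echo)}
Apply σ_{grade = A}; surviving tuples: {(4, cs, 11, A, 29, Lyra), (4, cs, 11, A, 32, Gamma), (4, cs, 11, A, 33, Orion), (4, cs, 26, A, 29, Lyra), (4, cs, 26, A, 32, Gamma), (4, cs, 26, A, 33, Orion), (4, cs, 4, A, 29, Lyra), (4, cs, 4, A, 32, Gamma), (4, cs, 4, A, 33, Orion), (4, x2, 11, A, 17, Echo), (4, x2, 26, A, 17, Echo), (4, x2, 4, A, 17, Echo)}
Projecting to grade, cid, room (6 duplicate(s) eliminated): {(A, cs, 11), (A, cs, 26), (A, cs, 4), (A, x2, 11), (A, x2, 26), (A, x2, 4)}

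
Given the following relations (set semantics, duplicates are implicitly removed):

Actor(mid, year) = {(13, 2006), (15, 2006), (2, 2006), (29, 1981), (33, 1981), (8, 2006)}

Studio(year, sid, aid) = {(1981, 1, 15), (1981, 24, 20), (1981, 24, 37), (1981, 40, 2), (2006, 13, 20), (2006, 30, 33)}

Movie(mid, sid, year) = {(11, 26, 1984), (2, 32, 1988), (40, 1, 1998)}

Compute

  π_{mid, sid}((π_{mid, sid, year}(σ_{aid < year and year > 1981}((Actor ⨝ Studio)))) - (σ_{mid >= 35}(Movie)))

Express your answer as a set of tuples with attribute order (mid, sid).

{(13, 13), (13, 30), (15, 13), (15, 30), (2, 13), (2, 30), (8, 13), (8, 30)}

Actor ⋈ Studio (natural join on year): {(13, 2006, 13, 20), (13, 2006, 30, 33), (15, 2006, 13, 20), (15, 2006, 30, 33), (2, 2006, 13, 20), (2, 2006, 30, 33), (29, 1981, 1, 15), (29, 1981, 24, 20), (29, 1981, 24, 37), (29, 1981, 40, 2), (33, 1981, 1, 15), (33, 1981, 24, 20), (33, 1981, 24, 37), (33, 1981, 40, 2), (8, 2006, 13, 20), (8, 2006, 30, 33)}
σ[aid < year and year > 1981]: keep tuples satisfying aid < year and year > 1981 → {(13, 2006, 13, 20), (13, 2006, 30, 33), (15, 2006, 13, 20), (15, 2006, 30, 33), (2, 2006, 13, 20), (2, 2006, 30, 33), (8, 2006, 13, 20), (8, 2006, 30, 33)}
π_{mid, sid, year} gives {(13, 13, 2006), (13, 30, 2006), (15, 13, 2006), (15, 30, 2006), (2, 13, 2006), (2, 30, 2006), (8, 13, 2006), (8, 30, 2006)}.
σ[mid >= 35]: keep tuples satisfying mid >= 35 → {(40, 1, 1998)}
Set difference of the two operands is {(13, 13, 2006), (13, 30, 2006), (15, 13, 2006), (15, 30, 2006), (2, 13, 2006), (2, 30, 2006), (8, 13, 2006), (8, 30, 2006)}.
π_{mid, sid} gives {(13, 13), (13, 30), (15, 13), (15, 30), (2, 13), (2, 30), (8, 13), (8, 30)}.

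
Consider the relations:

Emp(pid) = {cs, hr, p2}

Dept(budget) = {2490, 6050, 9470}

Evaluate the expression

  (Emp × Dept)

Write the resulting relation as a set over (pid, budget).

{(cs, 2490), (cs, 6050), (cs, 9470), (hr, 2490), (hr, 6050), (hr, 9470), (p2, 2490), (p2, 6050), (p2, 9470)}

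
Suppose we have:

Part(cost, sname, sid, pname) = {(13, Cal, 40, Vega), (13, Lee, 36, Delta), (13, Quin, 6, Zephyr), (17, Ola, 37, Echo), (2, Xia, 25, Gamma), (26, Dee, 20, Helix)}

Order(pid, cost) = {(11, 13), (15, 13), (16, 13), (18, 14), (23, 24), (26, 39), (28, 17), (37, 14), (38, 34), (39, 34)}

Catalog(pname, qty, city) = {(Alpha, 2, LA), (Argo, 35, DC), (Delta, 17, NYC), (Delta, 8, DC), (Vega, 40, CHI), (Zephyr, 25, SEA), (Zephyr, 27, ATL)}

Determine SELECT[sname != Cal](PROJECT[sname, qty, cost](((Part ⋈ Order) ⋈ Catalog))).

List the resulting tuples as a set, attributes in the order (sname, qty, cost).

{(Lee, 17, 13), (Lee, 8, 13), (Quin, 25, 13), (Quin, 27, 13)}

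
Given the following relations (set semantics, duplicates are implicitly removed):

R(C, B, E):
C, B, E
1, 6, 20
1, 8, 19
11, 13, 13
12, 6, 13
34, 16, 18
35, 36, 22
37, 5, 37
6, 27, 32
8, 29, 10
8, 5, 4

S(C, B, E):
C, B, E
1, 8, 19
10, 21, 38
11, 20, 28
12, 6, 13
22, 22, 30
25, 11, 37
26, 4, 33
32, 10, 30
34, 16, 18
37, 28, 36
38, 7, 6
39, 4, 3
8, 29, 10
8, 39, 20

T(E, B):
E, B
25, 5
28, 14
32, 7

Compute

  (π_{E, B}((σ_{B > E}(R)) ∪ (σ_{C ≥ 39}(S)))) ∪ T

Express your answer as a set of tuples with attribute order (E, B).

Filtering on B > E leaves {(35, 36, 22), (8, 29, 10), (8, 5, 4)}.
Filtering on C ≥ 39 leaves {(39, 4, 3)}.
Taking the union: {(35, 36, 22), (39, 4, 3), (8, 29, 10), (8, 5, 4)}
π[E, B]: project onto (E, B) → {(10, 29), (22, 36), (3, 4), (4, 5)}
Taking the union: {(10, 29), (22, 36), (25, 5), (28, 14), (3, 4), (32, 7), (4, 5)}

{(10, 29), (22, 36), (25, 5), (28, 14), (3, 4), (32, 7), (4, 5)}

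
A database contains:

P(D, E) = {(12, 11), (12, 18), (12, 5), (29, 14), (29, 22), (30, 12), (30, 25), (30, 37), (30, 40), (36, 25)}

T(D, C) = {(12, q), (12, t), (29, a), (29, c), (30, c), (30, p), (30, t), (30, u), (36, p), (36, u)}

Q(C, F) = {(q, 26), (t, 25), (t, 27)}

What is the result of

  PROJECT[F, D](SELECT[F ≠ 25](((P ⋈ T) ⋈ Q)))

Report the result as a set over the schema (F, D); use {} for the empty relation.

Joining P and T on D yields {(12, 11, q), (12, 11, t), (12, 18, q), (12, 18, t), (12, 5, q), (12, 5, t), (29, 14, a), (29, 14, c), (29, 22, a), (29, 22, c), (30, 12, c), (30, 12, p), (30, 12, t), (30, 12, u), (30, 25, c), (30, 25, p), (30, 25, t), (30, 25, u), (30, 37, c), (30, 37, p), (30, 37, t), (30, 37, u), (30, 40, c), (30, 40, p), (30, 40, t), (30, 40, u), (36, 25, p), (36, 25, u)}.
Joining (P ⋈ T) and Q on C yields {(12, 11, q, 26), (12, 11, t, 25), (12, 11, t, 27), (12, 18, q, 26), (12, 18, t, 25), (12, 18, t, 27), (12, 5, q, 26), (12, 5, t, 25), (12, 5, t, 27), (30, 12, t, 25), (30, 12, t, 27), (30, 25, t, 25), (30, 25, t, 27), (30, 37, t, 25), (30, 37, t, 27), (30, 40, t, 25), (30, 40, t, 27)}.
σ[F ≠ 25]: keep tuples satisfying F ≠ 25 → {(12, 11, q, 26), (12, 11, t, 27), (12, 18, q, 26), (12, 18, t, 27), (12, 5, q, 26), (12, 5, t, 27), (30, 12, t, 27), (30, 25, t, 27), (30, 37, t, 27), (30, 40, t, 27)}
π[F, D]: project onto (F, D) (7 duplicate(s) eliminated) → {(26, 12), (27, 12), (27, 30)}

{(26, 12), (27, 12), (27, 30)}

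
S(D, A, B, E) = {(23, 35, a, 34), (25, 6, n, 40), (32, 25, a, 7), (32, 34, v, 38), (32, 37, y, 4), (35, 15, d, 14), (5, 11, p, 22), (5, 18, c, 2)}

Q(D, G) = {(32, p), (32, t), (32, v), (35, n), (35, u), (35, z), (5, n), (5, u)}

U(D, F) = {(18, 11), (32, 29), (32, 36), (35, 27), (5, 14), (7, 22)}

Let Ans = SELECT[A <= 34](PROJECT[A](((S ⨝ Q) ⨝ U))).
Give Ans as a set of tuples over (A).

Natural join on D: {(32, 25, a, 7, p), (32, 25, a, 7, t), (32, 25, a, 7, v), (32, 34, v, 38, p), (32, 34, v, 38, t), (32, 34, v, 38, v), (32, 37, y, 4, p), (32, 37, y, 4, t), (32, 37, y, 4, v), (35, 15, d, 14, n), (35, 15, d, 14, u), (35, 15, d, 14, z), (5, 11, p, 22, n), (5, 11, p, 22, u), (5, 18, c, 2, n), (5, 18, c, 2, u)}
Natural join on D: {(32, 25, a, 7, p, 29), (32, 25, a, 7, p, 36), (32, 25, a, 7, t, 29), (32, 25, a, 7, t, 36), (32, 25, a, 7, v, 29), (32, 25, a, 7, v, 36), (32, 34, v, 38, p, 29), (32, 34, v, 38, p, 36), (32, 34, v, 38, t, 29), (32, 34, v, 38, t, 36), (32, 34, v, 38, v, 29), (32, 34, v, 38, v, 36), (32, 37, y, 4, p, 29), (32, 37, y, 4, p, 36), (32, 37, y, 4, t, 29), (32, 37, y, 4, t, 36), (32, 37, y, 4, v, 29), (32, 37, y, 4, v, 36), (35, 15, d, 14, n, 27), (35, 15, d, 14, u, 27), (35, 15, d, 14, z, 27), (5, 11, p, 22, n, 14), (5, 11, p, 22, u, 14), (5, 18, c, 2, n, 14), (5, 18, c, 2, u, 14)}
Keep only column(s) A (19 duplicate(s) eliminated): {11, 15, 18, 25, 34, 37}
Filtering on A <= 34 leaves {11, 15, 18, 25, 34}.

{11, 15, 18, 25, 34}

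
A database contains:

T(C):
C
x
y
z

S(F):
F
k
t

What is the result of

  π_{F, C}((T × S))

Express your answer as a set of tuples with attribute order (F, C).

{(k, x), (k, y), (k, z), (t, x), (t, y), (t, z)}

T × S: Cartesian product, 3·2 = 6 tuples over (C, F).
Projecting to F, C: {(k, x), (k, y), (k, z), (t, x), (t, y), (t, z)}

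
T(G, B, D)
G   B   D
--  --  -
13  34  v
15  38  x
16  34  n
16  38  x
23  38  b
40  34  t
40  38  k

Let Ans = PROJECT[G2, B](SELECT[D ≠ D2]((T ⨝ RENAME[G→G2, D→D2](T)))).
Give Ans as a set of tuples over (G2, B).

{(13, 34), (15, 38), (16, 34), (16, 38), (23, 38), (40, 34), (40, 38)}

ρ[G→G2, D→D2]: schema becomes (G2, B, D2); tuples unchanged.
T ⋈ RENAME[G→G2, D→D2](T) (natural join on B): {(13, 34, v, 13, v), (13, 34, v, 16, n), (13, 34, v, 40, t), (15, 38, x, 15, x), (15, 38, x, 16, x), (15, 38, x, 23, b), (15, 38, x, 40, k), (16, 34, n, 13, v), (16, 34, n, 16, n), (16, 34, n, 40, t), (16, 38, x, 15, x), (16, 38, x, 16, x), (16, 38, x, 23, b), (16, 38, x, 40, k), (23, 38, b, 15, x), (23, 38, b, 16, x), (23, 38, b, 23, b), (23, 38, b, 40, k), (40, 34, t, 13, v), (40, 34, t, 16, n), (40, 34, t, 40, t), (40, 38, k, 15, x), (40, 38, k, 16, x), (40, 38, k, 23, b), (40, 38, k, 40, k)}
σ[D ≠ D2]: keep tuples satisfying D ≠ D2 → {(13, 34, v, 16, n), (13, 34, v, 40, t), (15, 38, x, 23, b), (15, 38, x, 40, k), (16, 34, n, 13, v), (16, 34, n, 40, t), (16, 38, x, 23, b), (16, 38, x, 40, k), (23, 38, b, 15, x), (23, 38, b, 16, x), (23, 38, b, 40, k), (40, 34, t, 13, v), (40, 34, t, 16, n), (40, 38, k, 15, x), (40, 38, k, 16, x), (40, 38, k, 23, b)}
π_{G2, B} gives {(13, 34), (15, 38), (16, 34), (16, 38), (23, 38), (40, 34), (40, 38)} (9 duplicate(s) eliminated).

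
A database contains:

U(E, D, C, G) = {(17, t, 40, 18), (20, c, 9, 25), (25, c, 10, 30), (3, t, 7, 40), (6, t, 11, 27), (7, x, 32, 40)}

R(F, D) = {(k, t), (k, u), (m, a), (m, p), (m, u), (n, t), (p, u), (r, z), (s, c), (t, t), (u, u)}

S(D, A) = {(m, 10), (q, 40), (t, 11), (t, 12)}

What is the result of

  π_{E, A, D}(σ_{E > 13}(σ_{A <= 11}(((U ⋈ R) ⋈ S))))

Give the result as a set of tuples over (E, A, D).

Natural join on D: {(17, t, 40, 18, k), (17, t, 40, 18, n), (17, t, 40, 18, t), (20, c, 9, 25, s), (25, c, 10, 30, s), (3, t, 7, 40, k), (3, t, 7, 40, n), (3, t, 7, 40, t), (6, t, 11, 27, k), (6, t, 11, 27, n), (6, t, 11, 27, t)}
Natural join on D: {(17, t, 40, 18, k, 11), (17, t, 40, 18, k, 12), (17, t, 40, 18, n, 11), (17, t, 40, 18, n, 12), (17, t, 40, 18, t, 11), (17, t, 40, 18, t, 12), (3, t, 7, 40, k, 11), (3, t, 7, 40, k, 12), (3, t, 7, 40, n, 11), (3, t, 7, 40, n, 12), (3, t, 7, 40, t, 11), (3, t, 7, 40, t, 12), (6, t, 11, 27, k, 11), (6, t, 11, 27, k, 12), (6, t, 11, 27, n, 11), (6, t, 11, 27, n, 12), (6, t, 11, 27, t, 11), (6, t, 11, 27, t, 12)}
Filtering on A <= 11 leaves {(17, t, 40, 18, k, 11), (17, t, 40, 18, n, 11), (17, t, 40, 18, t, 11), (3, t, 7, 40, k, 11), (3, t, 7, 40, n, 11), (3, t, 7, 40, t, 11), (6, t, 11, 27, k, 11), (6, t, 11, 27, n, 11), (6, t, 11, 27, t, 11)}.
Filtering on E > 13 leaves {(17, t, 40, 18, k, 11), (17, t, 40, 18, n, 11), (17, t, 40, 18, t, 11)}.
π_{E, A, D} gives {(17, 11, t)} (2 duplicate(s) eliminated).

{(17, 11, t)}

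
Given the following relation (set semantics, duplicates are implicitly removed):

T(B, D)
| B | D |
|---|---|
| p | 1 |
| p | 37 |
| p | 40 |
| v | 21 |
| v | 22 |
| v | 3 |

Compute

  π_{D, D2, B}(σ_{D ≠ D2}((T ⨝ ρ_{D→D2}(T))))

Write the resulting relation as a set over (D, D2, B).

{(1, 37, p), (1, 40, p), (21, 22, v), (21, 3, v), (22, 21, v), (22, 3, v), (3, 21, v), (3, 22, v), (37, 1, p), (37, 40, p), (40, 1, p), (40, 37, p)}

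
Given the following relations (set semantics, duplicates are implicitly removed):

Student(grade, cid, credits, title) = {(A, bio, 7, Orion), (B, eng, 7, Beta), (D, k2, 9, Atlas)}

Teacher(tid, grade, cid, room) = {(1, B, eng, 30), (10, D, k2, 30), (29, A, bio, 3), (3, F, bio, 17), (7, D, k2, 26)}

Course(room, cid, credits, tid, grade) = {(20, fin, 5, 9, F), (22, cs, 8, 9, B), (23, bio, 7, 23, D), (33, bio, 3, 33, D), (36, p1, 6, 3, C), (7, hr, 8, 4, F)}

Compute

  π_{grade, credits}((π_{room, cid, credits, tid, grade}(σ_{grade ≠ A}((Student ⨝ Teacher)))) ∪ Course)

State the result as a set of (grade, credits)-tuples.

{(B, 7), (B, 8), (C, 6), (D, 3), (D, 7), (D, 9), (F, 5), (F, 8)}

Student ⋈ Teacher (natural join on grade, cid): {(A, bio, 7, Orion, 29, 3), (B, eng, 7, Beta, 1, 30), (D, k2, 9, Atlas, 10, 30), (D, k2, 9, Atlas, 7, 26)}
Apply σ_{grade ≠ A}; surviving tuples: {(B, eng, 7, Beta, 1, 30), (D, k2, 9, Atlas, 10, 30), (D, k2, 9, Atlas, 7, 26)}
Keep only column(s) room, cid, credits, tid, grade: {(26, k2, 9, 7, D), (30, eng, 7, 1, B), (30, k2, 9, 10, D)}
Set union of the two operands is {(20, fin, 5, 9, F), (22, cs, 8, 9, B), (23, bio, 7, 23, D), (26, k2, 9, 7, D), (30, eng, 7, 1, B), (30, k2, 9, 10, D), (33, bio, 3, 33, D), (36, p1, 6, 3, C), (7, hr, 8, 4, F)}.
Keep only column(s) grade, credits (1 duplicate(s) eliminated): {(B, 7), (B, 8), (C, 6), (D, 3), (D, 7), (D, 9), (F, 5), (F, 8)}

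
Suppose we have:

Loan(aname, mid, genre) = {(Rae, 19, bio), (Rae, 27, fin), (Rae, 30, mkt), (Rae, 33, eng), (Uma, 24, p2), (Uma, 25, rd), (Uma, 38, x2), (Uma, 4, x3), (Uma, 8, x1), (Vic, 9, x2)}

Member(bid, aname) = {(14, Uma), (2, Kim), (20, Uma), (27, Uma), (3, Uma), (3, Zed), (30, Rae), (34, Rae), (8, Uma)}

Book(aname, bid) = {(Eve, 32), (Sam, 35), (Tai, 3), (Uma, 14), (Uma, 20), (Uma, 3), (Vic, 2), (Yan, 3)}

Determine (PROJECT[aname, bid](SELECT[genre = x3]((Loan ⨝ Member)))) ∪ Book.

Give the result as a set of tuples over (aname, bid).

Loan ⋈ Member (natural join on aname): {(Rae, 19, bio, 30), (Rae, 19, bio, 34), (Rae, 27, fin, 30), (Rae, 27, fin, 34), (Rae, 30, mkt, 30), (Rae, 30, mkt, 34), (Rae, 33, eng, 30), (Rae, 33, eng, 34), (Uma, 24, p2, 14), (Uma, 24, p2, 20), (Uma, 24, p2, 27), (Uma, 24, p2, 3), (Uma, 24, p2, 8), (Uma, 25, rd, 14), (Uma, 25, rd, 20), (Uma, 25, rd, 27), (Uma, 25, rd, 3), (Uma, 25, rd, 8), (Uma, 38, x2, 14), (Uma, 38, x2, 20), (Uma, 38, x2, 27), (Uma, 38, x2, 3), (Uma, 38, x2, 8), (Uma, 4, x3, 14), (Uma, 4, x3, 20), (Uma, 4, x3, 27), (Uma, 4, x3, 3), (Uma, 4, x3, 8), (Uma, 8, x1, 14), (Uma, 8, x1, 20), (Uma, 8, x1, 27), (Uma, 8, x1, 3), (Uma, 8, x1, 8)}
Apply σ_{genre = x3}; surviving tuples: {(Uma, 4, x3, 14), (Uma, 4, x3, 20), (Uma, 4, x3, 27), (Uma, 4, x3, 3), (Uma, 4, x3, 8)}
π_{aname, bid} gives {(Uma, 14), (Uma, 20), (Uma, 27), (Uma, 3), (Uma, 8)}.
Union: {(Uma, 14), (Uma, 20), (Uma, 27), (Uma, 3), (Uma, 8)} with {(Eve, 32), (Sam, 35), (Tai, 3), (Uma, 14), (Uma, 20), (Uma, 3), (Vic, 2), (Yan, 3)} → {(Eve, 32), (Sam, 35), (Tai, 3), (Uma, 14), (Uma, 20), (Uma, 27), (Uma, 3), (Uma, 8), (Vic, 2), (Yan, 3)}

{(Eve, 32), (Sam, 35), (Tai, 3), (Uma, 14), (Uma, 20), (Uma, 27), (Uma, 3), (Uma, 8), (Vic, 2), (Yan, 3)}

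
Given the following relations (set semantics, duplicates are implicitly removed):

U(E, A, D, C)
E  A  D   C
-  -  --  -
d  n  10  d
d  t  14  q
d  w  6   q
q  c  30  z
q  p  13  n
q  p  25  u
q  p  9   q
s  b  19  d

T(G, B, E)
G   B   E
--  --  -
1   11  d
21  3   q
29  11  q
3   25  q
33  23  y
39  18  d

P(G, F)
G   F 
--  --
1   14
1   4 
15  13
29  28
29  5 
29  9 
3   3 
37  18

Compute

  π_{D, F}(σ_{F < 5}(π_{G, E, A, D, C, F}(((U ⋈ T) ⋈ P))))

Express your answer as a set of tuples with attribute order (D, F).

{(10, 4), (13, 3), (14, 4), (25, 3), (30, 3), (6, 4), (9, 3)}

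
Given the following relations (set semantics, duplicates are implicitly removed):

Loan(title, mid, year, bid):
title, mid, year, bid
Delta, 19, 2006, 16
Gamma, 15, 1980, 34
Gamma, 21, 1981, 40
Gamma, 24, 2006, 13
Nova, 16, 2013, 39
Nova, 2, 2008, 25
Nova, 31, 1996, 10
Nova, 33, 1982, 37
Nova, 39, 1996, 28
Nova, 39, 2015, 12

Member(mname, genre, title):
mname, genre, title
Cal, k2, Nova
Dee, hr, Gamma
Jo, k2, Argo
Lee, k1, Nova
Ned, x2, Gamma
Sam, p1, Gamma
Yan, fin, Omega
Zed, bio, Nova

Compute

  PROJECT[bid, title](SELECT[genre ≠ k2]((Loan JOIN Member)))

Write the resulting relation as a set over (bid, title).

Natural join on title: {(Gamma, 15, 1980, 34, Dee, hr), (Gamma, 15, 1980, 34, Ned, x2), (Gamma, 15, 1980, 34, Sam, p1), (Gamma, 21, 1981, 40, Dee, hr), (Gamma, 21, 1981, 40, Ned, x2), (Gamma, 21, 1981, 40, Sam, p1), (Gamma, 24, 2006, 13, Dee, hr), (Gamma, 24, 2006, 13, Ned, x2), (Gamma, 24, 2006, 13, Sam, p1), (Nova, 16, 2013, 39, Cal, k2), (Nova, 16, 2013, 39, Lee, k1), (Nova, 16, 2013, 39, Zed, bio), (Nova, 2, 2008, 25, Cal, k2), (Nova, 2, 2008, 25, Lee, k1), (Nova, 2, 2008, 25, Zed, bio), (Nova, 31, 1996, 10, Cal, k2), (Nova, 31, 1996, 10, Lee, k1), (Nova, 31, 1996, 10, Zed, bio), (Nova, 33, 1982, 37, Cal, k2), (Nova, 33, 1982, 37, Lee, k1), (Nova, 33, 1982, 37, Zed, bio), (Nova, 39, 1996, 28, Cal, k2), (Nova, 39, 1996, 28, Lee, k1), (Nova, 39, 1996, 28, Zed, bio), (Nova, 39, 2015, 12, Cal, k2), (Nova, 39, 2015, 12, Lee, k1), (Nova, 39, 2015, 12, Zed, bio)}
Selection genre ≠ k2: {(Gamma, 15, 1980, 34, Dee, hr), (Gamma, 15, 1980, 34, Ned, x2), (Gamma, 15, 1980, 34, Sam, p1), (Gamma, 21, 1981, 40, Dee, hr), (Gamma, 21, 1981, 40, Ned, x2), (Gamma, 21, 1981, 40, Sam, p1), (Gamma, 24, 2006, 13, Dee, hr), (Gamma, 24, 2006, 13, Ned, x2), (Gamma, 24, 2006, 13, Sam, p1), (Nova, 16, 2013, 39, Lee, k1), (Nova, 16, 2013, 39, Zed, bio), (Nova, 2, 2008, 25, Lee, k1), (Nova, 2, 2008, 25, Zed, bio), (Nova, 31, 1996, 10, Lee, k1), (Nova, 31, 1996, 10, Zed, bio), (Nova, 33, 1982, 37, Lee, k1), (Nova, 33, 1982, 37, Zed, bio), (Nova, 39, 1996, 28, Lee, k1), (Nova, 39, 1996, 28, Zed, bio), (Nova, 39, 2015, 12, Lee, k1), (Nova, 39, 2015, 12, Zed, bio)}
π_{bid, title} gives {(10, Nova), (12, Nova), (13, Gamma), (25, Nova), (28, Nova), (34, Gamma), (37, Nova), (39, Nova), (40, Gamma)} (12 duplicate(s) eliminated).

{(10, Nova), (12, Nova), (13, Gamma), (25, Nova), (28, Nova), (34, Gamma), (37, Nova), (39, Nova), (40, Gamma)}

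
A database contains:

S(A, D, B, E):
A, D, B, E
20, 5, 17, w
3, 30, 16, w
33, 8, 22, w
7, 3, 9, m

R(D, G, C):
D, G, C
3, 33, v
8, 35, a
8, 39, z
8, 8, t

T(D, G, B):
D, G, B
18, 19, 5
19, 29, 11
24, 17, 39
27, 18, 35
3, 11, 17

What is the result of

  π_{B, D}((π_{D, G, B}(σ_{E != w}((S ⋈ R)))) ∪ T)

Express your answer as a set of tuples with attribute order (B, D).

{(11, 19), (17, 3), (35, 27), (39, 24), (5, 18), (9, 3)}

Joining S and R on D yields {(33, 8, 22, w, 35, a), (33, 8, 22, w, 39, z), (33, 8, 22, w, 8, t), (7, 3, 9, m, 33, v)}.
σ[E != w]: keep tuples satisfying E != w → {(7, 3, 9, m, 33, v)}
π_{D, G, B} gives {(3, 33, 9)}.
Set union of the two operands is {(18, 19, 5), (19, 29, 11), (24, 17, 39), (27, 18, 35), (3, 11, 17), (3, 33, 9)}.
π_{B, D} gives {(11, 19), (17, 3), (35, 27), (39, 24), (5, 18), (9, 3)}.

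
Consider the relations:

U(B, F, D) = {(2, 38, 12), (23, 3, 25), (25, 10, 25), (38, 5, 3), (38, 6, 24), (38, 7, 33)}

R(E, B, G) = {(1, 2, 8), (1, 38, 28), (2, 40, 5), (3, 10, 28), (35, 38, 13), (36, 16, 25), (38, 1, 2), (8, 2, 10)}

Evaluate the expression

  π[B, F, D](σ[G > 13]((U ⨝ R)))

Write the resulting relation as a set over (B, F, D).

Joining U and R on B yields {(2, 38, 12, 1, 8), (2, 38, 12, 8, 10), (38, 5, 3, 1, 28), (38, 5, 3, 35, 13), (38, 6, 24, 1, 28), (38, 6, 24, 35, 13), (38, 7, 33, 1, 28), (38, 7, 33, 35, 13)}.
Filtering on G > 13 leaves {(38, 5, 3, 1, 28), (38, 6, 24, 1, 28), (38, 7, 33, 1, 28)}.
Projecting to B, F, D: {(38, 5, 3), (38, 6, 24), (38, 7, 33)}

{(38, 5, 3), (38, 6, 24), (38, 7, 33)}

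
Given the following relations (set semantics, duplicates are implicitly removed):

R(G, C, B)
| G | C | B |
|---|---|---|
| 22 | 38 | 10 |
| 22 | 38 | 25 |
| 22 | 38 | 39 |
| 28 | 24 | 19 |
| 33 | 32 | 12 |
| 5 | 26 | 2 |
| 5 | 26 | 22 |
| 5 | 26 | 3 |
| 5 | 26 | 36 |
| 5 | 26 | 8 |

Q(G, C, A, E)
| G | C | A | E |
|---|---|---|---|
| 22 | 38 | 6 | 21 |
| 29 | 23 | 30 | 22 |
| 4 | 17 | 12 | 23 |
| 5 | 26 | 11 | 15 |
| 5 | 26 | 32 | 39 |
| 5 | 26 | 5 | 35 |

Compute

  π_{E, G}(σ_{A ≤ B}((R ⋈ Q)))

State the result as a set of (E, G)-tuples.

{(15, 5), (21, 22), (35, 5), (39, 5)}

Natural join on G, C: {(22, 38, 10, 6, 21), (22, 38, 25, 6, 21), (22, 38, 39, 6, 21), (5, 26, 2, 11, 15), (5, 26, 2, 32, 39), (5, 26, 2, 5, 35), (5, 26, 22, 11, 15), (5, 26, 22, 32, 39), (5, 26, 22, 5, 35), (5, 26, 3, 11, 15), (5, 26, 3, 32, 39), (5, 26, 3, 5, 35), (5, 26, 36, 11, 15), (5, 26, 36, 32, 39), (5, 26, 36, 5, 35), (5, 26, 8, 11, 15), (5, 26, 8, 32, 39), (5, 26, 8, 5, 35)}
Selection A ≤ B: {(22, 38, 10, 6, 21), (22, 38, 25, 6, 21), (22, 38, 39, 6, 21), (5, 26, 22, 11, 15), (5, 26, 22, 5, 35), (5, 26, 36, 11, 15), (5, 26, 36, 32, 39), (5, 26, 36, 5, 35), (5, 26, 8, 5, 35)}
Projecting to E, G (5 duplicate(s) eliminated): {(15, 5), (21, 22), (35, 5), (39, 5)}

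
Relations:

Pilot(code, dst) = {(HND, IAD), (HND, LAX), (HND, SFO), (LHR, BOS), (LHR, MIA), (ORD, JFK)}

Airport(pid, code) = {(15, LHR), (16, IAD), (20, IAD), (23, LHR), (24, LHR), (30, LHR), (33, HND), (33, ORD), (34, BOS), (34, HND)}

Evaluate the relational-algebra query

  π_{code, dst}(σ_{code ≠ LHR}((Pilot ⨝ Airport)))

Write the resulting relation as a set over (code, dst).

{(HND, IAD), (HND, LAX), (HND, SFO), (ORD, JFK)}

Joining Pilot and Airport on code yields {(HND, IAD, 33), (HND, IAD, 34), (HND, LAX, 33), (HND, LAX, 34), (HND, SFO, 33), (HND, SFO, 34), (LHR, BOS, 15), (LHR, BOS, 23), (LHR, BOS, 24), (LHR, BOS, 30), (LHR, MIA, 15), (LHR, MIA, 23), (LHR, MIA, 24), (LHR, MIA, 30), (ORD, JFK, 33)}.
Selection code ≠ LHR: {(HND, IAD, 33), (HND, IAD, 34), (HND, LAX, 33), (HND, LAX, 34), (HND, SFO, 33), (HND, SFO, 34), (ORD, JFK, 33)}
Keep only column(s) code, dst (3 duplicate(s) eliminated): {(HND, IAD), (HND, LAX), (HND, SFO), (ORD, JFK)}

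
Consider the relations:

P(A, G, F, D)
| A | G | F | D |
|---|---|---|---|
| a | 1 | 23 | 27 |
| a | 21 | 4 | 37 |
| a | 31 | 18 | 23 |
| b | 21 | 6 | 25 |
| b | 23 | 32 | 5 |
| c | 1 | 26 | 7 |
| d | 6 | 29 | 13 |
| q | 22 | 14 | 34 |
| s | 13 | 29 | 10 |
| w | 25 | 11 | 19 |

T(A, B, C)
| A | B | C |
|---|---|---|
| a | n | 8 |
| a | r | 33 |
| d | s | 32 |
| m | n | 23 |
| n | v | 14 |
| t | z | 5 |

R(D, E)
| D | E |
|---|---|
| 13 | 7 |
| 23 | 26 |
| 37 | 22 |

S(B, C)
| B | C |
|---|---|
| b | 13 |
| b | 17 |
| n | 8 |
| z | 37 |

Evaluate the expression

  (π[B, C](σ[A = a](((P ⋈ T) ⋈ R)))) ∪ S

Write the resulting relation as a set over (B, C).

{(b, 13), (b, 17), (n, 8), (r, 33), (z, 37)}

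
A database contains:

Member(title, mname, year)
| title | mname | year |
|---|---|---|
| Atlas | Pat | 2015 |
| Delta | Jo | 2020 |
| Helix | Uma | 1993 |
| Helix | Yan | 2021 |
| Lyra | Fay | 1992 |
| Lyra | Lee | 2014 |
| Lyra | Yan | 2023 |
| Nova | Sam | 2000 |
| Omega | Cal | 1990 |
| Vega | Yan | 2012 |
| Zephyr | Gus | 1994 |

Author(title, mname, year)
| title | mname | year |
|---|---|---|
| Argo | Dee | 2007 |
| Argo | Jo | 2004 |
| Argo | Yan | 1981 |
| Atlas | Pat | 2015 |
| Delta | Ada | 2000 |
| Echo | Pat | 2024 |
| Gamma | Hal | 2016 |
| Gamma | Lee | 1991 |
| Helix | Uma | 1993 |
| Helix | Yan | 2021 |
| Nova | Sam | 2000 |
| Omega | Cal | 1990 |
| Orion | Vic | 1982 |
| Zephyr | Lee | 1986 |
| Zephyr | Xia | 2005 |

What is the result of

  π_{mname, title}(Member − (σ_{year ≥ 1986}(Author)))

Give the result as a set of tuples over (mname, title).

σ[year ≥ 1986]: keep tuples satisfying year ≥ 1986 → {(Argo, Dee, 2007), (Argo, Jo, 2004), (Atlas, Pat, 2015), (Delta, Ada, 2000), (Echo, Pat, 2024), (Gamma, Hal, 2016), (Gamma, Lee, 1991), (Helix, Uma, 1993), (Helix, Yan, 2021), (Nova, Sam, 2000), (Omega, Cal, 1990), (Zephyr, Lee, 1986), (Zephyr, Xia, 2005)}
Difference: {(Atlas, Pat, 2015), (Delta, Jo, 2020), (Helix, Uma, 1993), (Helix, Yan, 2021), (Lyra, Fay, 1992), (Lyra, Lee, 2014), (Lyra, Yan, 2023), (Nova, Sam, 2000), (Omega, Cal, 1990), (Vega, Yan, 2012), (Zephyr, Gus, 1994)} with {(Argo, Dee, 2007), (Argo, Jo, 2004), (Atlas, Pat, 2015), (Delta, Ada, 2000), (Echo, Pat, 2024), (Gamma, Hal, 2016), (Gamma, Lee, 1991), (Helix, Uma, 1993), (Helix, Yan, 2021), (Nova, Sam, 2000), (Omega, Cal, 1990), (Zephyr, Lee, 1986), (Zephyr, Xia, 2005)} → {(Delta, Jo, 2020), (Lyra, Fay, 1992), (Lyra, Lee, 2014), (Lyra, Yan, 2023), (Vega, Yan, 2012), (Zephyr, Gus, 1994)}
π[mname, title]: project onto (mname, title) → {(Fay, Lyra), (Gus, Zephyr), (Jo, Delta), (Lee, Lyra), (Yan, Lyra), (Yan, Vega)}

{(Fay, Lyra), (Gus, Zephyr), (Jo, Delta), (Lee, Lyra), (Yan, Lyra), (Yan, Vega)}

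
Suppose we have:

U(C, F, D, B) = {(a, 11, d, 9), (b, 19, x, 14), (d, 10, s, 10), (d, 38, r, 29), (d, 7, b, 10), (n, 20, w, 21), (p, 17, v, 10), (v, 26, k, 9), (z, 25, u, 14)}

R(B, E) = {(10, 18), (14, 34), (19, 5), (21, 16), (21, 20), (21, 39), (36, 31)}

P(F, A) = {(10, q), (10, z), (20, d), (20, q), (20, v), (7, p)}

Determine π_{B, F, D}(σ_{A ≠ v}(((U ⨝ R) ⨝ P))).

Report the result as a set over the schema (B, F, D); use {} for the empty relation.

Joining U and R on B yields {(b, 19, x, 14, 34), (d, 10, s, 10, 18), (d, 7, b, 10, 18), (n, 20, w, 21, 16), (n, 20, w, 21, 20), (n, 20, w, 21, 39), (p, 17, v, 10, 18), (z, 25, u, 14, 34)}.
Joining (U ⨝ R) and P on F yields {(d, 10, s, 10, 18, q), (d, 10, s, 10, 18, z), (d, 7, b, 10, 18, p), (n, 20, w, 21, 16, d), (n, 20, w, 21, 16, q), (n, 20, w, 21, 16, v), (n, 20, w, 21, 20, d), (n, 20, w, 21, 20, q), (n, 20, w, 21, 20, v), (n, 20, w, 21, 39, d), (n, 20, w, 21, 39, q), (n, 20, w, 21, 39, v)}.
Selection A ≠ v: {(d, 10, s, 10, 18, q), (d, 10, s, 10, 18, z), (d, 7, b, 10, 18, p), (n, 20, w, 21, 16, d), (n, 20, w, 21, 16, q), (n, 20, w, 21, 20, d), (n, 20, w, 21, 20, q), (n, 20, w, 21, 39, d), (n, 20, w, 21, 39, q)}
π_{B, F, D} gives {(10, 10, s), (10, 7, b), (21, 20, w)} (6 duplicate(s) eliminated).

{(10, 10, s), (10, 7, b), (21, 20, w)}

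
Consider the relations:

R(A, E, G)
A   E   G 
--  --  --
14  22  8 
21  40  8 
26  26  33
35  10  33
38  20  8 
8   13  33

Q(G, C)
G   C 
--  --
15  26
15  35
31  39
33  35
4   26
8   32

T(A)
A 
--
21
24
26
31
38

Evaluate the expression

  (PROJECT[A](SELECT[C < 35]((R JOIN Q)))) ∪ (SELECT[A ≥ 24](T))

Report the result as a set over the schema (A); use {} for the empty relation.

{14, 21, 24, 26, 31, 38}

Joining R and Q on G yields {(14, 22, 8, 32), (21, 40, 8, 32), (26, 26, 33, 35), (35, 10, 33, 35), (38, 20, 8, 32), (8, 13, 33, 35)}.
Apply σ_{C < 35}; surviving tuples: {(14, 22, 8, 32), (21, 40, 8, 32), (38, 20, 8, 32)}
Projecting to A: {14, 21, 38}
Apply σ_{A ≥ 24}; surviving tuples: {24, 26, 31, 38}
Union: {14, 21, 38} with {24, 26, 31, 38} → {14, 21, 24, 26, 31, 38}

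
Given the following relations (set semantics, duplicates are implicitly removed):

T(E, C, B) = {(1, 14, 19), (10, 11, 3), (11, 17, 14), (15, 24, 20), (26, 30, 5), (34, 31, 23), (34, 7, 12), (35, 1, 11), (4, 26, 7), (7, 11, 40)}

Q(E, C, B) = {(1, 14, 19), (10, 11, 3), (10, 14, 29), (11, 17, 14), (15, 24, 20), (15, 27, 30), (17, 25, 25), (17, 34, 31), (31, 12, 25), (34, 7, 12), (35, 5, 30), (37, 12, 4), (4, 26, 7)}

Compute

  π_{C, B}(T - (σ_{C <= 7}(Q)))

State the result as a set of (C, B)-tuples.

{(1, 11), (11, 3), (11, 40), (14, 19), (17, 14), (24, 20), (26, 7), (30, 5), (31, 23)}

Apply σ_{C <= 7}; surviving tuples: {(34, 7, 12), (35, 5, 30)}
Taking the difference: {(1, 14, 19), (10, 11, 3), (11, 17, 14), (15, 24, 20), (26, 30, 5), (34, 31, 23), (35, 1, 11), (4, 26, 7), (7, 11, 40)}
Projecting to C, B: {(1, 11), (11, 3), (11, 40), (14, 19), (17, 14), (24, 20), (26, 7), (30, 5), (31, 23)}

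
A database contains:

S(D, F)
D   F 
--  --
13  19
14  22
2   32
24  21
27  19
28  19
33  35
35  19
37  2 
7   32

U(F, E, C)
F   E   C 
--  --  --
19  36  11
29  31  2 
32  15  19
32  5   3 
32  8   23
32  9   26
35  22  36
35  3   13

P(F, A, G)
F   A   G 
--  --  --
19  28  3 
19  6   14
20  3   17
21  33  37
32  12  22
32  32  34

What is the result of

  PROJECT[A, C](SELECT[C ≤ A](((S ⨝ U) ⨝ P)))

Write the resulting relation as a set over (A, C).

Natural join on F: {(13, 19, 36, 11), (2, 32, 15, 19), (2, 32, 5, 3), (2, 32, 8, 23), (2, 32, 9, 26), (27, 19, 36, 11), (28, 19, 36, 11), (33, 35, 22, 36), (33, 35, 3, 13), (35, 19, 36, 11), (7, 32, 15, 19), (7, 32, 5, 3), (7, 32, 8, 23), (7, 32, 9, 26)}
Natural join on F: {(13, 19, 36, 11, 28, 3), (13, 19, 36, 11, 6, 14), (2, 32, 15, 19, 12, 22), (2, 32, 15, 19, 32, 34), (2, 32, 5, 3, 12, 22), (2, 32, 5, 3, 32, 34), (2, 32, 8, 23, 12, 22), (2, 32, 8, 23, 32, 34), (2, 32, 9, 26, 12, 22), (2, 32, 9, 26, 32, 34), (27, 19, 36, 11, 28, 3), (27, 19, 36, 11, 6, 14), (28, 19, 36, 11, 28, 3), (28, 19, 36, 11, 6, 14), (35, 19, 36, 11, 28, 3), (35, 19, 36, 11, 6, 14), (7, 32, 15, 19, 12, 22), (7, 32, 15, 19, 32, 34), (7, 32, 5, 3, 12, 22), (7, 32, 5, 3, 32, 34), (7, 32, 8, 23, 12, 22), (7, 32, 8, 23, 32, 34), (7, 32, 9, 26, 12, 22), (7, 32, 9, 26, 32, 34)}
Apply σ_{C ≤ A}; surviving tuples: {(13, 19, 36, 11, 28, 3), (2, 32, 15, 19, 32, 34), (2, 32, 5, 3, 12, 22), (2, 32, 5, 3, 32, 34), (2, 32, 8, 23, 32, 34), (2, 32, 9, 26, 32, 34), (27, 19, 36, 11, 28, 3), (28, 19, 36, 11, 28, 3), (35, 19, 36, 11, 28, 3), (7, 32, 15, 19, 32, 34), (7, 32, 5, 3, 12, 22), (7, 32, 5, 3, 32, 34), (7, 32, 8, 23, 32, 34), (7, 32, 9, 26, 32, 34)}
Keep only column(s) A, C (8 duplicate(s) eliminated): {(12, 3), (28, 11), (32, 19), (32, 23), (32, 26), (32, 3)}

{(12, 3), (28, 11), (32, 19), (32, 23), (32, 26), (32, 3)}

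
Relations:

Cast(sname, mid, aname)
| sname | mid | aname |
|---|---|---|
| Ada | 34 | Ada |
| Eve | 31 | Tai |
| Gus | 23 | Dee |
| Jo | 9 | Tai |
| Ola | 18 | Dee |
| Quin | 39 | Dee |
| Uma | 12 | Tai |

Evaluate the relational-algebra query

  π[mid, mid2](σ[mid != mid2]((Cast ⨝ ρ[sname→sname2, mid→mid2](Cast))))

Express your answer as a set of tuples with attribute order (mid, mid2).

{(12, 31), (12, 9), (18, 23), (18, 39), (23, 18), (23, 39), (31, 12), (31, 9), (39, 18), (39, 23), (9, 12), (9, 31)}

ρ[sname→sname2, mid→mid2]: schema becomes (sname2, mid2, aname); tuples unchanged.
Natural join on aname: {(Ada, 34, Ada, Ada, 34), (Eve, 31, Tai, Eve, 31), (Eve, 31, Tai, Jo, 9), (Eve, 31, Tai, Uma, 12), (Gus, 23, Dee, Gus, 23), (Gus, 23, Dee, Ola, 18), (Gus, 23, Dee, Quin, 39), (Jo, 9, Tai, Eve, 31), (Jo, 9, Tai, Jo, 9), (Jo, 9, Tai, Uma, 12), (Ola, 18, Dee, Gus, 23), (Ola, 18, Dee, Ola, 18), (Ola, 18, Dee, Quin, 39), (Quin, 39, Dee, Gus, 23), (Quin, 39, Dee, Ola, 18), (Quin, 39, Dee, Quin, 39), (Uma, 12, Tai, Eve, 31), (Uma, 12, Tai, Jo, 9), (Uma, 12, Tai, Uma, 12)}
Selection mid != mid2: {(Eve, 31, Tai, Jo, 9), (Eve, 31, Tai, Uma, 12), (Gus, 23, Dee, Ola, 18), (Gus, 23, Dee, Quin, 39), (Jo, 9, Tai, Eve, 31), (Jo, 9, Tai, Uma, 12), (Ola, 18, Dee, Gus, 23), (Ola, 18, Dee, Quin, 39), (Quin, 39, Dee, Gus, 23), (Quin, 39, Dee, Ola, 18), (Uma, 12, Tai, Eve, 31), (Uma, 12, Tai, Jo, 9)}
Projecting to mid, mid2: {(12, 31), (12, 9), (18, 23), (18, 39), (23, 18), (23, 39), (31, 12), (31, 9), (39, 18), (39, 23), (9, 12), (9, 31)}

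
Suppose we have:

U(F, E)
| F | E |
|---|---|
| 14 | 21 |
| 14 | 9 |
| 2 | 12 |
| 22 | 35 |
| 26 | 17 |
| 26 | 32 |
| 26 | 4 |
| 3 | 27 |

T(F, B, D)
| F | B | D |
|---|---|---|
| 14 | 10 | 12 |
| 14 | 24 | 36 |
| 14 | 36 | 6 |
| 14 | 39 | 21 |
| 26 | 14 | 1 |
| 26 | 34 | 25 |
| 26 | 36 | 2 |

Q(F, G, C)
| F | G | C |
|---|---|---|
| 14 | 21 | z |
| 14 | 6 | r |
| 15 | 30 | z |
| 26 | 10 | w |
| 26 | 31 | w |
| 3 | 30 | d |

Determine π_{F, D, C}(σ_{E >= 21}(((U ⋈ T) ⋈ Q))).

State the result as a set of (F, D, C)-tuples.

{(14, 12, r), (14, 12, z), (14, 21, r), (14, 21, z), (14, 36, r), (14, 36, z), (14, 6, r), (14, 6, z), (26, 1, w), (26, 2, w), (26, 25, w)}

Natural join on F: {(14, 21, 10, 12), (14, 21, 24, 36), (14, 21, 36, 6), (14, 21, 39, 21), (14, 9, 10, 12), (14, 9, 24, 36), (14, 9, 36, 6), (14, 9, 39, 21), (26, 17, 14, 1), (26, 17, 34, 25), (26, 17, 36, 2), (26, 32, 14, 1), (26, 32, 34, 25), (26, 32, 36, 2), (26, 4, 14, 1), (26, 4, 34, 25), (26, 4, 36, 2)}
Natural join on F: {(14, 21, 10, 12, 21, z), (14, 21, 10, 12, 6, r), (14, 21, 24, 36, 21, z), (14, 21, 24, 36, 6, r), (14, 21, 36, 6, 21, z), (14, 21, 36, 6, 6, r), (14, 21, 39, 21, 21, z), (14, 21, 39, 21, 6, r), (14, 9, 10, 12, 21, z), (14, 9, 10, 12, 6, r), (14, 9, 24, 36, 21, z), (14, 9, 24, 36, 6, r), (14, 9, 36, 6, 21, z), (14, 9, 36, 6, 6, r), (14, 9, 39, 21, 21, z), (14, 9, 39, 21, 6, r), (26, 17, 14, 1, 10, w), (26, 17, 14, 1, 31, w), (26, 17, 34, 25, 10, w), (26, 17, 34, 25, 31, w), (26, 17, 36, 2, 10, w), (26, 17, 36, 2, 31, w), (26, 32, 14, 1, 10, w), (26, 32, 14, 1, 31, w), (26, 32, 34, 25, 10, w), (26, 32, 34, 25, 31, w), (26, 32, 36, 2, 10, w), (26, 32, 36, 2, 31, w), (26, 4, 14, 1, 10, w), (26, 4, 14, 1, 31, w), (26, 4, 34, 25, 10, w), (26, 4, 34, 25, 31, w), (26, 4, 36, 2, 10, w), (26, 4, 36, 2, 31, w)}
Selection E >= 21: {(14, 21, 10, 12, 21, z), (14, 21, 10, 12, 6, r), (14, 21, 24, 36, 21, z), (14, 21, 24, 36, 6, r), (14, 21, 36, 6, 21, z), (14, 21, 36, 6, 6, r), (14, 21, 39, 21, 21, z), (14, 21, 39, 21, 6, r), (26, 32, 14, 1, 10, w), (26, 32, 14, 1, 31, w), (26, 32, 34, 25, 10, w), (26, 32, 34, 25, 31, w), (26, 32, 36, 2, 10, w), (26, 32, 36, 2, 31, w)}
Keep only column(s) F, D, C (3 duplicate(s) eliminated): {(14, 12, r), (14, 12, z), (14, 21, r), (14, 21, z), (14, 36, r), (14, 36, z), (14, 6, r), (14, 6, z), (26, 1, w), (26, 2, w), (26, 25, w)}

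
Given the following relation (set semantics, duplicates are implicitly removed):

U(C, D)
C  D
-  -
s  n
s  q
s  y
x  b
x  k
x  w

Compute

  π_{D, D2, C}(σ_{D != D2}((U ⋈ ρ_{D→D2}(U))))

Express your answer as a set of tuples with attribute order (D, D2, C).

{(b, k, x), (b, w, x), (k, b, x), (k, w, x), (n, q, s), (n, y, s), (q, n, s), (q, y, s), (w, b, x), (w, k, x), (y, n, s), (y, q, s)}

ρ[D→D2]: schema becomes (C, D2); tuples unchanged.
Joining U and ρ_{D→D2}(U) on C yields {(s, n, n), (s, n, q), (s, n, y), (s, q, n), (s, q, q), (s, q, y), (s, y, n), (s, y, q), (s, y, y), (x, b, b), (x, b, k), (x, b, w), (x, k, b), (x, k, k), (x, k, w), (x, w, b), (x, w, k), (x, w, w)}.
Selection D != D2: {(s, n, q), (s, n, y), (s, q, n), (s, q, y), (s, y, n), (s, y, q), (x, b, k), (x, b, w), (x, k, b), (x, k, w), (x, w, b), (x, w, k)}
Projecting to D, D2, C: {(b, k, x), (b, w, x), (k, b, x), (k, w, x), (n, q, s), (n, y, s), (q, n, s), (q, y, s), (w, b, x), (w, k, x), (y, n, s), (y, q, s)}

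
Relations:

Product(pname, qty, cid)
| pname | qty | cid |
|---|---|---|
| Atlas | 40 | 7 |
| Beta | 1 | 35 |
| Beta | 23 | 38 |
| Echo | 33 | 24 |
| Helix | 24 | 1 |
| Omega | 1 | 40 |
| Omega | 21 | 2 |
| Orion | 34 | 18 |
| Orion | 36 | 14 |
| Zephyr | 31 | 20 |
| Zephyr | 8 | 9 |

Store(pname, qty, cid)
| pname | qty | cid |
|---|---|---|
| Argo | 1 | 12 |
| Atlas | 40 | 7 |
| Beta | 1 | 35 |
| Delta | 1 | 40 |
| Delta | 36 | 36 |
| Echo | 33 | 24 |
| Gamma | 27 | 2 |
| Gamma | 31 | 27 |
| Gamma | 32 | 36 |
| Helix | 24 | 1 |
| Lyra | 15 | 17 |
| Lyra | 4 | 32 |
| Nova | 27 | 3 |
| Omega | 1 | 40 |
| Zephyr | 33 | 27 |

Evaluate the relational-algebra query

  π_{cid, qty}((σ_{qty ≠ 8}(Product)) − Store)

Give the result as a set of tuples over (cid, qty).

Selection qty ≠ 8: {(Atlas, 40, 7), (Beta, 1, 35), (Beta, 23, 38), (Echo, 33, 24), (Helix, 24, 1), (Omega, 1, 40), (Omega, 21, 2), (Orion, 34, 18), (Orion, 36, 14), (Zephyr, 31, 20)}
Difference: {(Atlas, 40, 7), (Beta, 1, 35), (Beta, 23, 38), (Echo, 33, 24), (Helix, 24, 1), (Omega, 1, 40), (Omega, 21, 2), (Orion, 34, 18), (Orion, 36, 14), (Zephyr, 31, 20)} with {(Argo, 1, 12), (Atlas, 40, 7), (Beta, 1, 35), (Delta, 1, 40), (Delta, 36, 36), (Echo, 33, 24), (Gamma, 27, 2), (Gamma, 31, 27), (Gamma, 32, 36), (Helix, 24, 1), (Lyra, 15, 17), (Lyra, 4, 32), (Nova, 27, 3), (Omega, 1, 40), (Zephyr, 33, 27)} → {(Beta, 23, 38), (Omega, 21, 2), (Orion, 34, 18), (Orion, 36, 14), (Zephyr, 31, 20)}
Keep only column(s) cid, qty: {(14, 36), (18, 34), (2, 21), (20, 31), (38, 23)}

{(14, 36), (18, 34), (2, 21), (20, 31), (38, 23)}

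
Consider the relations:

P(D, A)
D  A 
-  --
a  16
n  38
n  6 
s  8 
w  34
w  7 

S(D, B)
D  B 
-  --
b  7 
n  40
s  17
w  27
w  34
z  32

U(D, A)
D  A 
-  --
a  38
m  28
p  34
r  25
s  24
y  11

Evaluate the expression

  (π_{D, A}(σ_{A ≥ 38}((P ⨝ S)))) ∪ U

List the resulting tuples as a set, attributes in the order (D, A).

Joining P and S on D yields {(n, 38, 40), (n, 6, 40), (s, 8, 17), (w, 34, 27), (w, 34, 34), (w, 7, 27), (w, 7, 34)}.
Selection A ≥ 38: {(n, 38, 40)}
π[D, A]: project onto (D, A) → {(n, 38)}
Taking the union: {(a, 38), (m, 28), (n, 38), (p, 34), (r, 25), (s, 24), (y, 11)}

{(a, 38), (m, 28), (n, 38), (p, 34), (r, 25), (s, 24), (y, 11)}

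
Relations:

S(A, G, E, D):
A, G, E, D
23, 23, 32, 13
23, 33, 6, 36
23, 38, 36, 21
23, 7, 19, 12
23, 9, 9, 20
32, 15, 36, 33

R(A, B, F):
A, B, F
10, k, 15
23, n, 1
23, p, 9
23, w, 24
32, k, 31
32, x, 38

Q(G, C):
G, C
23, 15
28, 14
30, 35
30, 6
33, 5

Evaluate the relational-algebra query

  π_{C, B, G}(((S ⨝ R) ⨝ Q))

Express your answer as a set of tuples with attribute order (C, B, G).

{(15, n, 23), (15, p, 23), (15, w, 23), (5, n, 33), (5, p, 33), (5, w, 33)}

S ⋈ R (natural join on A): {(23, 23, 32, 13, n, 1), (23, 23, 32, 13, p, 9), (23, 23, 32, 13, w, 24), (23, 33, 6, 36, n, 1), (23, 33, 6, 36, p, 9), (23, 33, 6, 36, w, 24), (23, 38, 36, 21, n, 1), (23, 38, 36, 21, p, 9), (23, 38, 36, 21, w, 24), (23, 7, 19, 12, n, 1), (23, 7, 19, 12, p, 9), (23, 7, 19, 12, w, 24), (23, 9, 9, 20, n, 1), (23, 9, 9, 20, p, 9), (23, 9, 9, 20, w, 24), (32, 15, 36, 33, k, 31), (32, 15, 36, 33, x, 38)}
(S ⨝ R) ⋈ Q (natural join on G): {(23, 23, 32, 13, n, 1, 15), (23, 23, 32, 13, p, 9, 15), (23, 23, 32, 13, w, 24, 15), (23, 33, 6, 36, n, 1, 5), (23, 33, 6, 36, p, 9, 5), (23, 33, 6, 36, w, 24, 5)}
π[C, B, G]: project onto (C, B, G) → {(15, n, 23), (15, p, 23), (15, w, 23), (5, n, 33), (5, p, 33), (5, w, 33)}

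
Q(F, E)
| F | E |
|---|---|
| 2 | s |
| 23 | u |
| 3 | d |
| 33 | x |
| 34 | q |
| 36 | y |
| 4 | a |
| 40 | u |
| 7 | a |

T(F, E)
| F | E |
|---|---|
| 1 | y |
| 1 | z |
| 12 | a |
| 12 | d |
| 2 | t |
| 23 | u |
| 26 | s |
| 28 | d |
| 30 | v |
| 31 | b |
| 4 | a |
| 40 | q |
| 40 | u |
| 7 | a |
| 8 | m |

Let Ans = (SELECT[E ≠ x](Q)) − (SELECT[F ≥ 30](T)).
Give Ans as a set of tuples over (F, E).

Filtering on E ≠ x leaves {(2, s), (23, u), (3, d), (34, q), (36, y), (4, a), (40, u), (7, a)}.
Filtering on F ≥ 30 leaves {(30, v), (31, b), (40, q), (40, u)}.
Set difference of the two operands is {(2, s), (23, u), (3, d), (34, q), (36, y), (4, a), (7, a)}.

{(2, s), (23, u), (3, d), (34, q), (36, y), (4, a), (7, a)}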